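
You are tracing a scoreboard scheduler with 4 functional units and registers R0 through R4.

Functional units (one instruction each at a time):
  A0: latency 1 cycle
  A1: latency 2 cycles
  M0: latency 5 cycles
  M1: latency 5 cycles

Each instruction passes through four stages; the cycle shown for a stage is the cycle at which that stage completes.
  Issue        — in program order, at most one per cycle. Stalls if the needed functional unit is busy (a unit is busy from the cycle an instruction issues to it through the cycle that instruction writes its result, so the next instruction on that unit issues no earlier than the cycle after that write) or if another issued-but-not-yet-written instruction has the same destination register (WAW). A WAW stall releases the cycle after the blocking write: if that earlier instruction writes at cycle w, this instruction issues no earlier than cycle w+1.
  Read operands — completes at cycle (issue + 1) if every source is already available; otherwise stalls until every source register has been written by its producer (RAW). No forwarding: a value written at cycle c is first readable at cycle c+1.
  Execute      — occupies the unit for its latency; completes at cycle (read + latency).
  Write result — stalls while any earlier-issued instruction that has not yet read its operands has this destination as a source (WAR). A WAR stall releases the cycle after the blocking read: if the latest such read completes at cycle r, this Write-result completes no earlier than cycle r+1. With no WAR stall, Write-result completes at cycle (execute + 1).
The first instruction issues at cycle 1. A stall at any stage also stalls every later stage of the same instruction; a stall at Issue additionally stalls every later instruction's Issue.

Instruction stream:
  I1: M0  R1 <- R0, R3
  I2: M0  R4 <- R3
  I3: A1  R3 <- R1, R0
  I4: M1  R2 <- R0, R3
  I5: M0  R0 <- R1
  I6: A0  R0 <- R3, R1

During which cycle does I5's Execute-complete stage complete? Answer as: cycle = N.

cycle = 23

I1  is:1  ro:2  ex:7  wr:8
I2  is:9  ro:10  ex:15  wr:16  — struct: M0 busy until I1 writes@8
I3  is:10  ro:11  ex:13  wr:14
I4  is:11  ro:15  ex:20  wr:21  — RAW R3: wait I3 write@14
I5  is:17  ro:18  ex:23  wr:24  — struct: M0 busy until I2 writes@16
I6  is:25  ro:26  ex:27  wr:28  — WAW R0: wait I5 write@24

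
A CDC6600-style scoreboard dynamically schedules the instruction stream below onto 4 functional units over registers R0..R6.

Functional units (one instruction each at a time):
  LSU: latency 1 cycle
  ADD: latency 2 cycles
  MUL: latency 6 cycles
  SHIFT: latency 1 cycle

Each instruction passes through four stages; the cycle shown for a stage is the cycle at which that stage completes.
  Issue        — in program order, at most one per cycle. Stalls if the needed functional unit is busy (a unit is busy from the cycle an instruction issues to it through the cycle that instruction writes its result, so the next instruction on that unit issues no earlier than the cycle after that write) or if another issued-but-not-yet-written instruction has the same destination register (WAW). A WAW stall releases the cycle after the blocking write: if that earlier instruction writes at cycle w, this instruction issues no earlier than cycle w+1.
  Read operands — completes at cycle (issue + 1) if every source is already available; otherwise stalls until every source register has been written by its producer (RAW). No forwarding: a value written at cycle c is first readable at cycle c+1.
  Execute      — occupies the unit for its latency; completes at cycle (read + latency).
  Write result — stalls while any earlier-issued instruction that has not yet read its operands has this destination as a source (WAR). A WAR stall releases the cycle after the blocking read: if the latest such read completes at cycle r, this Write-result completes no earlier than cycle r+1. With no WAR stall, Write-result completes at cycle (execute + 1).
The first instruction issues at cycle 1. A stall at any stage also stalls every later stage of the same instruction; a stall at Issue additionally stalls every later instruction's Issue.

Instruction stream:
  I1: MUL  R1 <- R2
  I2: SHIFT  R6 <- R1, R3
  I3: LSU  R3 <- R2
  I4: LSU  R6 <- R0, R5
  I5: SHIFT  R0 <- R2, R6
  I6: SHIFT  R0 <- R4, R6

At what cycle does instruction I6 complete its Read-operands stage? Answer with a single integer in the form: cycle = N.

cycle = 21

I1: IS=1 RO=2 EX=8 WR=9
I2: IS=2 RO=10 EX=11 WR=12  [RAW R1: wait I1 write@9]
I3: IS=3 RO=4 EX=5 WR=11  [WAR R3: wait I2 read@10]
I4: IS=13 RO=14 EX=15 WR=16  [WAW R6: wait I2 write@12]
I5: IS=14 RO=17 EX=18 WR=19  [RAW R6: wait I4 write@16]
I6: IS=20 RO=21 EX=22 WR=23  [struct: SHIFT busy until I5 writes@19]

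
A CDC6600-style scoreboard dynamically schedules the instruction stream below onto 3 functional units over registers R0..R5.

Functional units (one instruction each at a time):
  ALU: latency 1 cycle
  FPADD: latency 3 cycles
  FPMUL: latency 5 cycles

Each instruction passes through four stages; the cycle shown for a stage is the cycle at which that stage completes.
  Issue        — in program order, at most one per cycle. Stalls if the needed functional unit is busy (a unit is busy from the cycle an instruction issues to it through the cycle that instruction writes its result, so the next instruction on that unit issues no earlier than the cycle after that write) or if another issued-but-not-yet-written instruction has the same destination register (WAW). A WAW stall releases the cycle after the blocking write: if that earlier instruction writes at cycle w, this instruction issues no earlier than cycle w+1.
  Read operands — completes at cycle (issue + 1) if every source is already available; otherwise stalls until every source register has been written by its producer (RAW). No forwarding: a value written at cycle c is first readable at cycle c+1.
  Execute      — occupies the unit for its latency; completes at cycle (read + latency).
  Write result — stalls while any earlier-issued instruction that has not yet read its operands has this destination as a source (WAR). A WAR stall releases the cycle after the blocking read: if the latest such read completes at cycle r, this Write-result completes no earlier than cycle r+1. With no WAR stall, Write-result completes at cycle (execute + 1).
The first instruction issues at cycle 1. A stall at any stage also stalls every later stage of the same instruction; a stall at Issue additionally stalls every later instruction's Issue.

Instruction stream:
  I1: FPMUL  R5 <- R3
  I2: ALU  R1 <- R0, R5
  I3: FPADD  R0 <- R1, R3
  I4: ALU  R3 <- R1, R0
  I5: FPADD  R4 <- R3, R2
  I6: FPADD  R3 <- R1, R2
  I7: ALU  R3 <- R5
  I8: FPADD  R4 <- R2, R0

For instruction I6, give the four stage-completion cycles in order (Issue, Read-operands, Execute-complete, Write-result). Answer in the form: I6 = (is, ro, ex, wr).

I1 -> (1, 2, 7, 8)
I2 -> (2, 9, 10, 11)  // RAW R5: wait I1 write@8
I3 -> (3, 12, 15, 16)  // RAW R1: wait I2 write@11
I4 -> (12, 17, 18, 19)  // struct: ALU busy until I2 writes@11, RAW R0: wait I3 write@16
I5 -> (17, 20, 23, 24)  // struct: FPADD busy until I3 writes@16, RAW R3: wait I4 write@19
I6 -> (25, 26, 29, 30)  // struct: FPADD busy until I5 writes@24
I7 -> (31, 32, 33, 34)  // WAW R3: wait I6 write@30
I8 -> (32, 33, 36, 37)

I6 = (25, 26, 29, 30)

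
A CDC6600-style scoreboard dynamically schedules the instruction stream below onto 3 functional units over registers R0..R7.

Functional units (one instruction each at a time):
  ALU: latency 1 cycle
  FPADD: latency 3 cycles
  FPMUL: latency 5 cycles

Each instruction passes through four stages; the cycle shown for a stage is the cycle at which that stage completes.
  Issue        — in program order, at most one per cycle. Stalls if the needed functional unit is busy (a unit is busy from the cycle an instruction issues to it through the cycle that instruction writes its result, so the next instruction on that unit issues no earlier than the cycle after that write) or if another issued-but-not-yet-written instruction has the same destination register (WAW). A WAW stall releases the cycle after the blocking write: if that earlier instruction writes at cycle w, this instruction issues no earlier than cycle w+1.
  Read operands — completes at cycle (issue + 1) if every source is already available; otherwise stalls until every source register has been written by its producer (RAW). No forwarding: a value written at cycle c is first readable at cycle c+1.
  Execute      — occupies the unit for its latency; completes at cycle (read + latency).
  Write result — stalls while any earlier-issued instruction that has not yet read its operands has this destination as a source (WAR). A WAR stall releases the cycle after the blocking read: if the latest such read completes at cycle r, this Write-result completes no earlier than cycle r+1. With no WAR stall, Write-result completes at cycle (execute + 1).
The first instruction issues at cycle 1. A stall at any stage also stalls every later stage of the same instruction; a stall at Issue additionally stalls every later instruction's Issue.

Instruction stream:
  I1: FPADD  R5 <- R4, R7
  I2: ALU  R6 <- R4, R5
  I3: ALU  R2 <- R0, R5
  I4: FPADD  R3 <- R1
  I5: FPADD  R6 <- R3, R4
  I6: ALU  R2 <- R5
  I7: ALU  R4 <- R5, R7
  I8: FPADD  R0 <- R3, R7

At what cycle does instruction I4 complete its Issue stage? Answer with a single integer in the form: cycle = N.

t=1  I1 dispatched to FPADD
t=2  I1 operands ready | I2 dispatched to ALU
t=5  I1 complete
t=6  R5←I1
t=7  I2 operands ready
t=8  I2 complete
t=9  R6←I2
t=10  I3 dispatched to ALU
t=11  I3 operands ready | I4 dispatched to FPADD
t=12  I3 complete | I4 operands ready
t=13  R2←I3
t=15  I4 complete
t=16  R3←I4
t=17  I5 dispatched to FPADD
t=18  I5 operands ready | I6 dispatched to ALU
t=19  I6 operands ready
t=20  I6 complete
t=21  I5 complete | R2←I6
t=22  R6←I5 | I7 dispatched to ALU
t=23  I7 operands ready | I8 dispatched to FPADD
t=24  I7 complete | I8 operands ready
t=25  R4←I7
t=27  I8 complete
t=28  R0←I8

cycle = 11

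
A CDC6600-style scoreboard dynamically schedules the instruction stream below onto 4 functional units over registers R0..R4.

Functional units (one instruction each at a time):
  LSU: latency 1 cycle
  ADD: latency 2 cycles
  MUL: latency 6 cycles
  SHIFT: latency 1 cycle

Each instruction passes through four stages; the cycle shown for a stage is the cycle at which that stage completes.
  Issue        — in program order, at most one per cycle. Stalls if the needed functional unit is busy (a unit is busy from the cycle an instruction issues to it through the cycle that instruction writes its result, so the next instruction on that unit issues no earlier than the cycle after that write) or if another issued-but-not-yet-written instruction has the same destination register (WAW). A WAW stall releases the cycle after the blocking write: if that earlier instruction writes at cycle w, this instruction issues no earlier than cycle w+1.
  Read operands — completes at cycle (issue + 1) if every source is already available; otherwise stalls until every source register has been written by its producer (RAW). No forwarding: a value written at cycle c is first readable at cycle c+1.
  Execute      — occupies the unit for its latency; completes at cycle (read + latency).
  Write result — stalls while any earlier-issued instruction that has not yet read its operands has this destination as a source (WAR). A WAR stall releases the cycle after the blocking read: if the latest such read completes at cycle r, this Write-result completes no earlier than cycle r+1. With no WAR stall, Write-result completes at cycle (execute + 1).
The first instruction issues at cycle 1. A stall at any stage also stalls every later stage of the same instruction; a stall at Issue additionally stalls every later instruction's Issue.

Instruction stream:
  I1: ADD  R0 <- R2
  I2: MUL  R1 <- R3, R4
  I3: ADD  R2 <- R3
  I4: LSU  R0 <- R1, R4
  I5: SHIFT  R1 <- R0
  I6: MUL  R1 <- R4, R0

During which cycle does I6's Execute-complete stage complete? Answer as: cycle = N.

t=1  issue I1 (ADD)
t=2  I1 read-ops | issue I2 (MUL)
t=3  I2 read-ops
t=4  I1 finished on ADD
t=5  I1→R0
t=6  issue I3 (ADD)
t=7  I3 read-ops | issue I4 (LSU)
t=9  I2 finished on MUL | I3 finished on ADD
t=10  I2→R1 | I3→R2
t=11  I4 read-ops | issue I5 (SHIFT)
t=12  I4 finished on LSU
t=13  I4→R0
t=14  I5 read-ops
t=15  I5 finished on SHIFT
t=16  I5→R1
t=17  issue I6 (MUL)
t=18  I6 read-ops
t=24  I6 finished on MUL
t=25  I6→R1

cycle = 24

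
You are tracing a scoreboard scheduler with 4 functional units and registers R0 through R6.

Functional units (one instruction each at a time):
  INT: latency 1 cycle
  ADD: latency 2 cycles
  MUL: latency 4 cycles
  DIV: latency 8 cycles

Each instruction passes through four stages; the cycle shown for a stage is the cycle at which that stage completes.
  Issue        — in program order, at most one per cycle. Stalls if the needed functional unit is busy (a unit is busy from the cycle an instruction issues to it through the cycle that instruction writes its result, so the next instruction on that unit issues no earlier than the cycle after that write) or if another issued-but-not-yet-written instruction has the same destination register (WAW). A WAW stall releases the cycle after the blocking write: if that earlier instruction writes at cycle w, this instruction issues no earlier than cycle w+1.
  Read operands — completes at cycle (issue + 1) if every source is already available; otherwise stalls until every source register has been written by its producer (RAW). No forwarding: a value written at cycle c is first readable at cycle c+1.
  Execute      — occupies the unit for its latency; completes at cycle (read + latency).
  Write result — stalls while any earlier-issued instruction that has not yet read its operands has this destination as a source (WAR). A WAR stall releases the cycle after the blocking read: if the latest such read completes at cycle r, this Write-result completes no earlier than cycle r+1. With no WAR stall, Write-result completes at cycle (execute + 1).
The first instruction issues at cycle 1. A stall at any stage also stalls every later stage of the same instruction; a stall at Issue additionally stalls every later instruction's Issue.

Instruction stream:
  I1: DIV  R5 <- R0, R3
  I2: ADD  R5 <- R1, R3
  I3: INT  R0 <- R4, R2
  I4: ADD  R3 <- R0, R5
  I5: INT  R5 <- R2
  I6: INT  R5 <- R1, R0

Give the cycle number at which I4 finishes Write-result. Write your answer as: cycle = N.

c1: I1 issues→DIV
c2: I1 reads
c10: I1 exec-done
c11: I1 writes R5
c12: I2 issues→ADD
c13: I2 reads · I3 issues→INT
c14: I3 reads
c15: I2 exec-done · I3 exec-done
c16: I2 writes R5 · I3 writes R0
c17: I4 issues→ADD
c18: I4 reads · I5 issues→INT
c19: I5 reads
c20: I4 exec-done · I5 exec-done
c21: I4 writes R3 · I5 writes R5
c22: I6 issues→INT
c23: I6 reads
c24: I6 exec-done
c25: I6 writes R5

cycle = 21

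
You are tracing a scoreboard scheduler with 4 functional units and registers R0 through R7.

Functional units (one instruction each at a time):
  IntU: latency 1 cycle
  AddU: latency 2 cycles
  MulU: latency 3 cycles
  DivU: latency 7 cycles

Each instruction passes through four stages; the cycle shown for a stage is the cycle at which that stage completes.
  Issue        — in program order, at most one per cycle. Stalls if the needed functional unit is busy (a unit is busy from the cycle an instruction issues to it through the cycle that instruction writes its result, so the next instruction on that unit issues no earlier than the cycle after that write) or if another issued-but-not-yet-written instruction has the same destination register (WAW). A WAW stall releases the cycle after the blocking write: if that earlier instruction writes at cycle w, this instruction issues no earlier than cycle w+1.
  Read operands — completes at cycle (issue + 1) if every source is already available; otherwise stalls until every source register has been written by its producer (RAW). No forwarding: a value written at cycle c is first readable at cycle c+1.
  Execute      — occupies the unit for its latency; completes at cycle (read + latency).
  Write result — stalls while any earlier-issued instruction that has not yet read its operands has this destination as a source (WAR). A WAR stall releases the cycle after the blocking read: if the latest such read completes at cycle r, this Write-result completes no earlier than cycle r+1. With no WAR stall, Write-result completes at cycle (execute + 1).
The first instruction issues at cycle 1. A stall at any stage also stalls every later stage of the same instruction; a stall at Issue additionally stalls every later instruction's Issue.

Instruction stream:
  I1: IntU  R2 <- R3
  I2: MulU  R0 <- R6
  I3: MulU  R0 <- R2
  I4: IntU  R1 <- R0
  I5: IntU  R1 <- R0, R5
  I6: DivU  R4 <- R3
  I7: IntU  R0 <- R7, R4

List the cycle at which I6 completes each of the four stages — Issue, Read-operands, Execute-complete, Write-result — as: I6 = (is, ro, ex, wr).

I1 -> (1, 2, 3, 4)
I2 -> (2, 3, 6, 7)
I3 -> (8, 9, 12, 13)  // struct: MulU busy until I2 writes@7
I4 -> (9, 14, 15, 16)  // RAW R0: wait I3 write@13
I5 -> (17, 18, 19, 20)  // struct: IntU busy until I4 writes@16
I6 -> (18, 19, 26, 27)
I7 -> (21, 28, 29, 30)  // struct: IntU busy until I5 writes@20, RAW R4: wait I6 write@27

I6 = (18, 19, 26, 27)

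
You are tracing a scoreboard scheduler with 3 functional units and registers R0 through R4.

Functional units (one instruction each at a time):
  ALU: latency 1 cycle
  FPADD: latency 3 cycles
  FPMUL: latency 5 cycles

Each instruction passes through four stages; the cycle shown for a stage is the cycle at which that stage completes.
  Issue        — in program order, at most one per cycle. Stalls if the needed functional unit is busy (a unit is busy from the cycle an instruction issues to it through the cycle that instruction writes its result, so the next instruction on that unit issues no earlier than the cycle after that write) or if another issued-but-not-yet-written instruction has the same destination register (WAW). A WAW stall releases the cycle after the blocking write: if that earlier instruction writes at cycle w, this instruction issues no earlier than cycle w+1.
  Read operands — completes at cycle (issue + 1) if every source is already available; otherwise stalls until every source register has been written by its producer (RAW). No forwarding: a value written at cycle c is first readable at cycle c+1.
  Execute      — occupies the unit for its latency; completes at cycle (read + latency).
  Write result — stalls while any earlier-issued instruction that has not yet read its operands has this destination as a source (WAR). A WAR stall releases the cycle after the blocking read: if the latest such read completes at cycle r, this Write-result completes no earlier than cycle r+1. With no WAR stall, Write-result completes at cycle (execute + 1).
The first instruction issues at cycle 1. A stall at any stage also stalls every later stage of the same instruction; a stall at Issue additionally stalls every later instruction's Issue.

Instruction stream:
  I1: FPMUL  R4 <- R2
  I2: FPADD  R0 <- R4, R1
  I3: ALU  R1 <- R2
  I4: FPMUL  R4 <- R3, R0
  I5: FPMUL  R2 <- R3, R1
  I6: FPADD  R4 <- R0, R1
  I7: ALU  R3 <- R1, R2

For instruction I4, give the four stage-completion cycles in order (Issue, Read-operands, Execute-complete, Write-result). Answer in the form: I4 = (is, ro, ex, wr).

I1  is:1  ro:2  ex:7  wr:8
I2  is:2  ro:9  ex:12  wr:13  — RAW R4: wait I1 write@8
I3  is:3  ro:4  ex:5  wr:10  — WAR R1: wait I2 read@9
I4  is:9  ro:14  ex:19  wr:20  — struct: FPMUL busy until I1 writes@8, RAW R0: wait I2 write@13
I5  is:21  ro:22  ex:27  wr:28  — struct: FPMUL busy until I4 writes@20
I6  is:22  ro:23  ex:26  wr:27
I7  is:23  ro:29  ex:30  wr:31  — RAW R2: wait I5 write@28

I4 = (9, 14, 19, 20)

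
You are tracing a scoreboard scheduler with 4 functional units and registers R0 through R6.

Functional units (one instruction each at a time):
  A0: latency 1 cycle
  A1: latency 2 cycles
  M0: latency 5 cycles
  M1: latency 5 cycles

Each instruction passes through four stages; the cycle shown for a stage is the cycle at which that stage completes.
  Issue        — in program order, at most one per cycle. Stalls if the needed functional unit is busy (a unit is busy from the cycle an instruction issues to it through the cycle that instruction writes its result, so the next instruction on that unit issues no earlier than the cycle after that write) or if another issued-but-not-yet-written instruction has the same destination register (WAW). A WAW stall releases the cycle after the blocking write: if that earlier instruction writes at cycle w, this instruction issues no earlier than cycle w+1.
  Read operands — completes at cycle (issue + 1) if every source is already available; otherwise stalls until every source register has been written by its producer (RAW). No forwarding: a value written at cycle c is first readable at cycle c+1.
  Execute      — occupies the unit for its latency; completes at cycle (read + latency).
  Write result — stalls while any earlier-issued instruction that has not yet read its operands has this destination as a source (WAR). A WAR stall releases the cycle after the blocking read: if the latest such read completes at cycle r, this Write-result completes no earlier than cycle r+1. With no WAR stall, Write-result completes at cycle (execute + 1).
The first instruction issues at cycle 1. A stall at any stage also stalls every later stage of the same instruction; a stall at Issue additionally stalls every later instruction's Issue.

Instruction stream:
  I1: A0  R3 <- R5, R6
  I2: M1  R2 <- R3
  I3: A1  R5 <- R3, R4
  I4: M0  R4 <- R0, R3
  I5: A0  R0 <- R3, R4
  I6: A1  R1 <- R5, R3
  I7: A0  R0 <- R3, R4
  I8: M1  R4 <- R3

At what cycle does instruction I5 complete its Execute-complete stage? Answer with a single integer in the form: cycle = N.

cycle = 13

I1  is:1  ro:2  ex:3  wr:4
I2  is:2  ro:5  ex:10  wr:11  — RAW R3: wait I1 write@4
I3  is:3  ro:5  ex:7  wr:8  — RAW R3: wait I1 write@4
I4  is:4  ro:5  ex:10  wr:11
I5  is:5  ro:12  ex:13  wr:14  — RAW R4: wait I4 write@11
I6  is:9  ro:10  ex:12  wr:13  — struct: A1 busy until I3 writes@8
I7  is:15  ro:16  ex:17  wr:18  — struct: A0 busy until I5 writes@14
I8  is:16  ro:17  ex:22  wr:23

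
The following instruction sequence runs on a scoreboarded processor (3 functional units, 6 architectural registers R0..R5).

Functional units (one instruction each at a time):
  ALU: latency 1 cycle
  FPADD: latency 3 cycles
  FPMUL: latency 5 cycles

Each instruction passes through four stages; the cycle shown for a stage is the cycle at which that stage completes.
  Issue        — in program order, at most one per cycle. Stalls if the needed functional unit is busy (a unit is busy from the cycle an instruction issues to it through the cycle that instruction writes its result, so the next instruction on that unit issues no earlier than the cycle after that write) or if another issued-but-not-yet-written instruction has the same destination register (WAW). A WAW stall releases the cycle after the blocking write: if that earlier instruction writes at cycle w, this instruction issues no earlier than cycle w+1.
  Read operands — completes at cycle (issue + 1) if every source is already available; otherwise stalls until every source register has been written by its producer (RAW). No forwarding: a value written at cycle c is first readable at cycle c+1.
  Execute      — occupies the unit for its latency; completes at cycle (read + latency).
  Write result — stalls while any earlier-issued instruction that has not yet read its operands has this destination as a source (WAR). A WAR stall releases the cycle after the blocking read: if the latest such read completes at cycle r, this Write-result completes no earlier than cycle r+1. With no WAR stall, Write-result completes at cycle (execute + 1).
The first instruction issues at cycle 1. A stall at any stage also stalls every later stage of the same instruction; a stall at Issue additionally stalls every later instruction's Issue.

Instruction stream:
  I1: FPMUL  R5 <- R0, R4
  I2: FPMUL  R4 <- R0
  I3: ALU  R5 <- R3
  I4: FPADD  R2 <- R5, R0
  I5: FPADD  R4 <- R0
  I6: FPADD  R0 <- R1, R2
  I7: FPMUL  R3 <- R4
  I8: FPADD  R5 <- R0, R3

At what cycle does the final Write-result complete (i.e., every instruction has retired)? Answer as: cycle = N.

cycle = 38

1) issue 1, read 2, done 7, write 8
2) issue 9, read 10, done 15, write 16  <struct: FPMUL busy until I1 writes@8>
3) issue 10, read 11, done 12, write 13
4) issue 11, read 14, done 17, write 18  <RAW R5: wait I3 write@13>
5) issue 19, read 20, done 23, write 24  <struct: FPADD busy until I4 writes@18>
6) issue 25, read 26, done 29, write 30  <struct: FPADD busy until I5 writes@24>
7) issue 26, read 27, done 32, write 33
8) issue 31, read 34, done 37, write 38  <struct: FPADD busy until I6 writes@30 / RAW R3: wait I7 write@33>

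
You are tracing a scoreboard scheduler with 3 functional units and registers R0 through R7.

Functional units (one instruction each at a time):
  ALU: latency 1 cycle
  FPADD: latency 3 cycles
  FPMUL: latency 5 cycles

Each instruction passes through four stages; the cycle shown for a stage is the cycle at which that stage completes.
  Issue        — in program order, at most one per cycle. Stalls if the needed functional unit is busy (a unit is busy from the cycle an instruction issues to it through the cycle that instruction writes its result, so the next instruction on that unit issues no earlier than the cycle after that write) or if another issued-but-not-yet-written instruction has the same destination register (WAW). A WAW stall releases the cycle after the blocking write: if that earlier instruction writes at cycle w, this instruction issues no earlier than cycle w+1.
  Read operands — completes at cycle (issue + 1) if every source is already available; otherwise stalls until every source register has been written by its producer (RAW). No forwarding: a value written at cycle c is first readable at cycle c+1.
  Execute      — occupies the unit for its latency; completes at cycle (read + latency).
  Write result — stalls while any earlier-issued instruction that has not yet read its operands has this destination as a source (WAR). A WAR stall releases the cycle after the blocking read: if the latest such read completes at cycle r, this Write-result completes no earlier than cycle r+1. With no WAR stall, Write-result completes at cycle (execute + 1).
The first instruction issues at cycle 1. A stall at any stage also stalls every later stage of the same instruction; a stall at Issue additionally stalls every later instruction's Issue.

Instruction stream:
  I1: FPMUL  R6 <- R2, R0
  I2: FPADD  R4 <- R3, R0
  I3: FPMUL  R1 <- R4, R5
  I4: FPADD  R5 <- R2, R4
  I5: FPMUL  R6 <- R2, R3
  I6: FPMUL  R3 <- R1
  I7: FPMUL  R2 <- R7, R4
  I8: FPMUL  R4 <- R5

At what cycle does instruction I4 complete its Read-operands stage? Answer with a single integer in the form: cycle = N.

I1 -> (1, 2, 7, 8)
I2 -> (2, 3, 6, 7)
I3 -> (9, 10, 15, 16)  // struct: FPMUL busy until I1 writes@8
I4 -> (10, 11, 14, 15)
I5 -> (17, 18, 23, 24)  // struct: FPMUL busy until I3 writes@16
I6 -> (25, 26, 31, 32)  // struct: FPMUL busy until I5 writes@24
I7 -> (33, 34, 39, 40)  // struct: FPMUL busy until I6 writes@32
I8 -> (41, 42, 47, 48)  // struct: FPMUL busy until I7 writes@40

cycle = 11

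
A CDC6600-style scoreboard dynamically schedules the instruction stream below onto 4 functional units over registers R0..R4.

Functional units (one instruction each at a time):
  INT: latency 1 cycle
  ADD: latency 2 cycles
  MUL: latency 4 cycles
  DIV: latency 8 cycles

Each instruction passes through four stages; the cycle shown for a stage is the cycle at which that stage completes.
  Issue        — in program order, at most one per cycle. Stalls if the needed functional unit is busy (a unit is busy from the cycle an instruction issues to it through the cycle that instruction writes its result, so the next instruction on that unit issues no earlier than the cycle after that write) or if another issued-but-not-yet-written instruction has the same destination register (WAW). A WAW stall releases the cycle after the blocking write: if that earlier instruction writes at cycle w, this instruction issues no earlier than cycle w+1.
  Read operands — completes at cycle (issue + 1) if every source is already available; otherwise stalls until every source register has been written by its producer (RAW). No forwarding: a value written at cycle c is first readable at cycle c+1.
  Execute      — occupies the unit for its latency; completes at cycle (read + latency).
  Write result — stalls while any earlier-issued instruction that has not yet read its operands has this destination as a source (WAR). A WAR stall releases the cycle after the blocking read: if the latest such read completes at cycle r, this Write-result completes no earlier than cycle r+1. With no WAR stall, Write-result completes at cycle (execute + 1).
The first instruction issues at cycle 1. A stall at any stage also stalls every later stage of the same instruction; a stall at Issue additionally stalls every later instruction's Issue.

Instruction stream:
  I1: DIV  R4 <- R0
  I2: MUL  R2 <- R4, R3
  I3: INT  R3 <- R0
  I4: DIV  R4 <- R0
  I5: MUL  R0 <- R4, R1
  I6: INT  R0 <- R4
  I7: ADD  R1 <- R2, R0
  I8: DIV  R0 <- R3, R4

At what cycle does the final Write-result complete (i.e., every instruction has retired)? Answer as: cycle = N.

cycle = 43

1) issue 1, read 2, done 10, write 11
2) issue 2, read 12, done 16, write 17  <RAW R4: wait I1 write@11>
3) issue 3, read 4, done 5, write 13  <WAR R3: wait I2 read@12>
4) issue 12, read 13, done 21, write 22  <struct: DIV busy until I1 writes@11>
5) issue 18, read 23, done 27, write 28  <struct: MUL busy until I2 writes@17 / RAW R4: wait I4 write@22>
6) issue 29, read 30, done 31, write 32  <WAW R0: wait I5 write@28>
7) issue 30, read 33, done 35, write 36  <RAW R0: wait I6 write@32>
8) issue 33, read 34, done 42, write 43  <WAW R0: wait I6 write@32>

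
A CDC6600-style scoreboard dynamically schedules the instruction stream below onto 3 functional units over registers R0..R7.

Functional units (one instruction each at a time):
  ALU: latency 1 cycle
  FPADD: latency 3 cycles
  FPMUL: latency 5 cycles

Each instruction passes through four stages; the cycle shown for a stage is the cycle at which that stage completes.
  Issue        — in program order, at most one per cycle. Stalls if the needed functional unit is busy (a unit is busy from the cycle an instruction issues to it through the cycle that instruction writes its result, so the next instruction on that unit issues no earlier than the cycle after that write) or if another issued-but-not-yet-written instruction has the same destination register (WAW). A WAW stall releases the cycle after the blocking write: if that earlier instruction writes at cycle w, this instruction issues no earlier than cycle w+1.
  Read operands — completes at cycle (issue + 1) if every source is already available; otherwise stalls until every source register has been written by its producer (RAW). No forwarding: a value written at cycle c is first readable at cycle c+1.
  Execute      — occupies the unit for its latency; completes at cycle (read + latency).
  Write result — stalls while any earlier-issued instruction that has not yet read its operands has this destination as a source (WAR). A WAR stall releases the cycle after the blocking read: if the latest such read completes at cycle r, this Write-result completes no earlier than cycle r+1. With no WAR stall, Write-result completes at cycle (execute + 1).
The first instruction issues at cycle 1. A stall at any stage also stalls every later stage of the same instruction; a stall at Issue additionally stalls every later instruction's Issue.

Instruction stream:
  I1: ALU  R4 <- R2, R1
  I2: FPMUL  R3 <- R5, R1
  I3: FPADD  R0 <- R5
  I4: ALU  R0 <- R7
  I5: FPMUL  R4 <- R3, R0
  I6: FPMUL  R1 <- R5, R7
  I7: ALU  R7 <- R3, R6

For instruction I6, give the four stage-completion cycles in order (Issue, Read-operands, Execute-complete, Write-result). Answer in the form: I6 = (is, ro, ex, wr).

I6 = (20, 21, 26, 27)

c1: I1 issues→ALU
c2: I1 reads | I2 issues→FPMUL
c3: I1 exec-done | I2 reads | I3 issues→FPADD
c4: I1 writes R4 | I3 reads
c7: I3 exec-done
c8: I2 exec-done | I3 writes R0
c9: I2 writes R3 | I4 issues→ALU
c10: I4 reads | I5 issues→FPMUL
c11: I4 exec-done
c12: I4 writes R0
c13: I5 reads
c18: I5 exec-done
c19: I5 writes R4
c20: I6 issues→FPMUL
c21: I6 reads | I7 issues→ALU
c22: I7 reads
c23: I7 exec-done
c24: I7 writes R7
c26: I6 exec-done
c27: I6 writes R1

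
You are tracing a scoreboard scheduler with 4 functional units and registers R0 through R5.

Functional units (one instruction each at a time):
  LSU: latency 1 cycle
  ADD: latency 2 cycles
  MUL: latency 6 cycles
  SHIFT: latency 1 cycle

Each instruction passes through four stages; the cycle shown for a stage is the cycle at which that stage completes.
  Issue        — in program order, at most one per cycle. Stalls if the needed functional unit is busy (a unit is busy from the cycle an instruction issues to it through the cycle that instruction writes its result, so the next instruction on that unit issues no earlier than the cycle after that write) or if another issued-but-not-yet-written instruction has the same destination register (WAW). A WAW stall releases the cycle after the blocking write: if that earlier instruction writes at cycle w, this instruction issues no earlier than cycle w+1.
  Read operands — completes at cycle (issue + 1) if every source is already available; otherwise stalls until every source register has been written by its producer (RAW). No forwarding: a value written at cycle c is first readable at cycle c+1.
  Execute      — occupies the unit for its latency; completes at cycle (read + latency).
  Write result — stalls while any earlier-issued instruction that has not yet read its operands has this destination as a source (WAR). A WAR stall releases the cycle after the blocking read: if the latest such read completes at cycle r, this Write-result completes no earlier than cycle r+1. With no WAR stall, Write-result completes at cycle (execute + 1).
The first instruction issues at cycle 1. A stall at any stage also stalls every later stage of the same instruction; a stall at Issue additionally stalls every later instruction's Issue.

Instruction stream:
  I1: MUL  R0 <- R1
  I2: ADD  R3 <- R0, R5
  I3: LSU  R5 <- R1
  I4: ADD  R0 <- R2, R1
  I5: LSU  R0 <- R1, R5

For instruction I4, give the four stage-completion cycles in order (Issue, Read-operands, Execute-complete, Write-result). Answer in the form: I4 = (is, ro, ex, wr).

t=1  issue I1 (MUL)
t=2  I1 read-ops | issue I2 (ADD)
t=3  issue I3 (LSU)
t=4  I3 read-ops
t=5  I3 finished on LSU
t=8  I1 finished on MUL
t=9  I1→R0
t=10  I2 read-ops
t=11  I3→R5
t=12  I2 finished on ADD
t=13  I2→R3
t=14  issue I4 (ADD)
t=15  I4 read-ops
t=17  I4 finished on ADD
t=18  I4→R0
t=19  issue I5 (LSU)
t=20  I5 read-ops
t=21  I5 finished on LSU
t=22  I5→R0

I4 = (14, 15, 17, 18)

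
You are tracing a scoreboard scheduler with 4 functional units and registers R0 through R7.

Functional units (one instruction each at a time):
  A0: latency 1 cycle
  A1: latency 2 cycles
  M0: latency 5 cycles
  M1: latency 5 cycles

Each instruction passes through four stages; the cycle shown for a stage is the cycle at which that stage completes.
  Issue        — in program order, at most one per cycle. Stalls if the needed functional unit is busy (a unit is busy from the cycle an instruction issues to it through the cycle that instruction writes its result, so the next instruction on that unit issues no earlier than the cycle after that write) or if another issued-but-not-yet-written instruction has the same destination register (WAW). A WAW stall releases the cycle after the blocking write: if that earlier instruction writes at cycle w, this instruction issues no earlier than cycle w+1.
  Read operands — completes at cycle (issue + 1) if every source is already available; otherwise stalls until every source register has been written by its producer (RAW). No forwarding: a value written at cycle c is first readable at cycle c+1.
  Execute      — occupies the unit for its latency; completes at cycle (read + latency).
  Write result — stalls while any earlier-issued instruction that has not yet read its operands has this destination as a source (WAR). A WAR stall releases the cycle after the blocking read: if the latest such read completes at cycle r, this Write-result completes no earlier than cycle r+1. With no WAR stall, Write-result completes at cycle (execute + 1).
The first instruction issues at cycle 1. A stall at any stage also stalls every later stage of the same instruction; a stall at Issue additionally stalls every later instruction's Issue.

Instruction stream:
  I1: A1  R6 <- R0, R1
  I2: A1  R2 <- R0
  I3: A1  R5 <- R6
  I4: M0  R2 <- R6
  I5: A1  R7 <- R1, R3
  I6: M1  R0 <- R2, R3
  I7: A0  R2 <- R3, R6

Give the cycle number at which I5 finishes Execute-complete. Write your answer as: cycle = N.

cycle = 19

1) issue 1, read 2, done 4, write 5
2) issue 6, read 7, done 9, write 10  <struct: A1 busy until I1 writes@5>
3) issue 11, read 12, done 14, write 15  <struct: A1 busy until I2 writes@10>
4) issue 12, read 13, done 18, write 19
5) issue 16, read 17, done 19, write 20  <struct: A1 busy until I3 writes@15>
6) issue 17, read 20, done 25, write 26  <RAW R2: wait I4 write@19>
7) issue 20, read 21, done 22, write 23  <WAW R2: wait I4 write@19>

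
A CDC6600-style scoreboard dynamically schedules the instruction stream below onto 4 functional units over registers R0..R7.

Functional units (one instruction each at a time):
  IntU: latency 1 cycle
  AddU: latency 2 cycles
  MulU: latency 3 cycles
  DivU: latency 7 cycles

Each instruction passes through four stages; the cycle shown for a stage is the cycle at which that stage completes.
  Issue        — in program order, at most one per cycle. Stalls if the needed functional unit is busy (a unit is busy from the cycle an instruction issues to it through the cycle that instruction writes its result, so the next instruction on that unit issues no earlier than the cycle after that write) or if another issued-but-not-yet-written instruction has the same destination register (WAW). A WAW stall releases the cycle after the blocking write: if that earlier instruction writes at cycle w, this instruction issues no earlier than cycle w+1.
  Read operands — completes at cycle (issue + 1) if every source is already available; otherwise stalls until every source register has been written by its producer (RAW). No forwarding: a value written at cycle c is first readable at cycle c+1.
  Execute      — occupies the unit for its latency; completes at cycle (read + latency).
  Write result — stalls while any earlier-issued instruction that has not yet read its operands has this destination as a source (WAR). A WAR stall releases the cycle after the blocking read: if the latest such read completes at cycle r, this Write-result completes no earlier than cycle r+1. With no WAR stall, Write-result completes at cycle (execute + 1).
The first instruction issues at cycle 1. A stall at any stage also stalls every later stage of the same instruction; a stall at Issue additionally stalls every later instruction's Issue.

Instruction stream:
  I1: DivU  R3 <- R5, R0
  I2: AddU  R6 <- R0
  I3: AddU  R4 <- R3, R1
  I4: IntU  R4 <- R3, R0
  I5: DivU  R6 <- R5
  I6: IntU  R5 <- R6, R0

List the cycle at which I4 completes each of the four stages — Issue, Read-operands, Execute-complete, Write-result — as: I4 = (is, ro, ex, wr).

I4 = (15, 16, 17, 18)

1) issue 1, read 2, done 9, write 10
2) issue 2, read 3, done 5, write 6
3) issue 7, read 11, done 13, write 14  <struct: AddU busy until I2 writes@6 / RAW R3: wait I1 write@10>
4) issue 15, read 16, done 17, write 18  <WAW R4: wait I3 write@14>
5) issue 16, read 17, done 24, write 25
6) issue 19, read 26, done 27, write 28  <struct: IntU busy until I4 writes@18 / RAW R6: wait I5 write@25>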